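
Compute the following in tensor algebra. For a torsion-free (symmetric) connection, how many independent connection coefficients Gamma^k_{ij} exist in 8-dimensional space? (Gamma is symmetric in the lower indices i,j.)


Christoffel symbols Gamma^k_{ij} are symmetric in i,j, so there are d * d(d+1)/2 independent symbols.
d = 8
d(d+1)/2 = 8 * 9 / 2 = 36
Total = 8 * 36 = 288

288


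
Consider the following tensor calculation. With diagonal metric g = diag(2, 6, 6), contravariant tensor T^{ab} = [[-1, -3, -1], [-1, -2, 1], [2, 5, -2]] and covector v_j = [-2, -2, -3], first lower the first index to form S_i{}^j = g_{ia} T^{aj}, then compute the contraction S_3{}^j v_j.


Step 1: lower the first index. For a diagonal metric, g_{ia} T^{aj} = g_{ii} T^{ij} (no sum on i).
g_{33} = 6
S_3{}^1 = 6 * T^{31} = 6 * 2 = 12
S_3{}^2 = 6 * T^{32} = 6 * 5 = 30
S_3{}^3 = 6 * T^{33} = 6 * -2 = -12
Step 2: contract S_3{}^j with v_j.
S_3{}^1 * v_1 = 12 * -2 = -24
S_3{}^2 * v_2 = 30 * -2 = -60
S_3{}^3 * v_3 = -12 * -3 = 36
Result = -24 + -60 + 36 = -48

-48


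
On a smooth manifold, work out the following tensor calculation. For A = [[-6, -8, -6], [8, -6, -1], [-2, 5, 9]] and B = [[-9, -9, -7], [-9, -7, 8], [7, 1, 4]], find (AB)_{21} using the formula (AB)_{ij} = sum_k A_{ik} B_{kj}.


(AB)_{ij} = sum_k A_{ik} B_{kj}.
For i=2, j=1:
A_{21} * B_{11} = 8 * -9 = -72
A_{22} * B_{21} = -6 * -9 = 54
A_{23} * B_{31} = -1 * 7 = -7
Sum = -72 + 54 + -7 = -25

-25


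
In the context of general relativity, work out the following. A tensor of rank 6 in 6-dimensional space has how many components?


The number of components of a rank-r tensor in d dimensions is d^r.
Here d = 6 and r = 6.
6^6 = 46656

46656


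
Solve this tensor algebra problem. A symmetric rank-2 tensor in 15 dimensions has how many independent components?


A symmetric rank-2 tensor in d dimensions has d(d+1)/2 independent components.
d = 15
d(d+1)/2 = 15 * 16 / 2 = 240 / 2 = 120

120


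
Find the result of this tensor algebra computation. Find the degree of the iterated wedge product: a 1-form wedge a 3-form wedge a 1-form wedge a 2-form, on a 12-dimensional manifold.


The degree of a wedge product is the sum of the degrees of the individual forms.
Degrees: 1, 3, 1, 2
Total degree = 1 + 3 + 1 + 2 = 7

7


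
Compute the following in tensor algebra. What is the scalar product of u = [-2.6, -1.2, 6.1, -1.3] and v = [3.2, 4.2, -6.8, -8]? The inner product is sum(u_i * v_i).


The inner product u . v = sum of u_i * v_i.
Term-by-term: -2.6 * 3.2, -1.2 * 4.2, 6.1 * -6.8, -1.3 * -8
Products: -8.32, -5.04, -41.48, 10.4
Sum = -8.32 + -5.04 + -41.48 + 10.4 = -44.44

-44.44


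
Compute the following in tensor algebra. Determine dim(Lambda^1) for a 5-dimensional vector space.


The dimension of the space of p-forms on an n-dimensional space is C(n, p).
n = 5, p = 1
C(5, 1) = 5! / (1! * 4!) = 5

5


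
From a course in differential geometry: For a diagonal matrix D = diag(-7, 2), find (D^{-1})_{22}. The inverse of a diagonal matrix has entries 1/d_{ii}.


For a diagonal matrix, the inverse has entries (D^{-1})_{ii} = 1/d_{ii}.
The diagonal entries are: d_{11} = -7, d_{22} = 2
We need (D^{-1})_{22} = 1/d_{22} = 1/2 = 1/2

1/2


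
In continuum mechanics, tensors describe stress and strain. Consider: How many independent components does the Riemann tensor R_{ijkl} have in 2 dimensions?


The Riemann tensor in d dimensions has d^2(d^2 - 1)/12 independent components.
d = 2, so d^2 = 4
d^2 - 1 = 3
d^2(d^2 - 1) = 4 * 3 = 12
Divide by 12: 12 / 12 = 1

1


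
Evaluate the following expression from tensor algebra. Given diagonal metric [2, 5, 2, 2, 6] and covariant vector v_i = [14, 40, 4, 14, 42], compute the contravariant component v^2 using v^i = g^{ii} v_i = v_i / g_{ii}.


To raise an index with a diagonal metric: v^i = v_i / g_{ii}.
For index 2: v_2 = 40, g_{22} = 5
v^2 = 40 / 5 = 8

8


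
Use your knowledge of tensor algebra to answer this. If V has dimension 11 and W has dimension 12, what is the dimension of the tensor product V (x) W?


The dimension of a tensor product is the product of dimensions.
dim(V) = 11, dim(W) = 12
dim(V (x) W) = 11 * 12 = 132

132


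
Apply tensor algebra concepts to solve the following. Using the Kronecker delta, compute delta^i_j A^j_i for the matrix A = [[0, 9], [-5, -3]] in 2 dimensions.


The contraction (trace) of a rank-2 tensor is the sum of its diagonal elements.
Diagonal entries: A[1,1] = 0, A[2,2] = -3
Tr(A) = 0 + -3 = -3

-3


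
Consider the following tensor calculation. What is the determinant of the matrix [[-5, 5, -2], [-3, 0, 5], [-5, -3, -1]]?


Expanding along the first row, det(A) = a11*M_11 - a12*M_12 + a13*M_13, where M_1j is the (1,j) minor.
Minor M_11 = 0*-1 - 5*-3 = 15
Minor M_12 = -3*-1 - 5*-5 = 28
Minor M_13 = -3*-3 - 0*-5 = 9
det = -5*(15) - 5*(28) + -2*(9)
    = -75 - 140 + -18
    = -233

-233


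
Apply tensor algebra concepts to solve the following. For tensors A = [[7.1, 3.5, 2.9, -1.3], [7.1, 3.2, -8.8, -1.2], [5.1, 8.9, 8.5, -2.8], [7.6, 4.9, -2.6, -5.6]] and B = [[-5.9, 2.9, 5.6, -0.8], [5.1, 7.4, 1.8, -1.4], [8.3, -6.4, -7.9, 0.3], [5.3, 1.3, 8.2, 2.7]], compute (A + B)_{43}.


Tensor addition is component-wise: (A + B)_{ij} = A_{ij} + B_{ij}.
A_{43} = -2.6
B_{43} = 8.2
(A + B)_{43} = -2.6 + 8.2 = 5.6

5.6


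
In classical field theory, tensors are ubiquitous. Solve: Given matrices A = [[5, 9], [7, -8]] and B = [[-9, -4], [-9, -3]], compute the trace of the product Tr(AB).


Tr(AB) = sum_i (AB)_{ii} where (AB)_{ii} = sum_k A_{ik} B_{ki}.
(AB)_{11} = 5*-9 + 9*-9 = -126
(AB)_{22} = 7*-4 + -8*-3 = -4
Tr(AB) = -126 + -4 = -130

-130


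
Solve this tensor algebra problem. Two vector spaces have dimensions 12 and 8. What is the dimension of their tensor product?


The dimension of a tensor product is the product of dimensions.
dim(V) = 12, dim(W) = 8
dim(V (x) W) = 12 * 8 = 96

96


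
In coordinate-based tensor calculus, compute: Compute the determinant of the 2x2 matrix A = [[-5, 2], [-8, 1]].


For a 2x2 matrix [[a, b], [c, d]], det = a*d - b*c.
a = -5, b = 2, c = -8, d = 1
a*d = -5 * 1 = -5
b*c = 2 * -8 = -16
det = -5 - -16 = 11

11


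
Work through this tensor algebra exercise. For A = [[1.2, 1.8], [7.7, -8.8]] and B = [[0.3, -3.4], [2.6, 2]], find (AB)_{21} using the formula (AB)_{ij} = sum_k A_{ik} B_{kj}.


(AB)_{ij} = sum_k A_{ik} B_{kj}.
For i=2, j=1:
A_{21} * B_{11} = 7.7 * 0.3 = 2.31
A_{22} * B_{21} = -8.8 * 2.6 = -22.88
Sum = 2.31 + -22.88 = -20.57

-20.57


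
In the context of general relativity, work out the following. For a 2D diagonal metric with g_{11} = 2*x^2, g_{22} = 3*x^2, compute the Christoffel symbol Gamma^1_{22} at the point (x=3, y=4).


For a diagonal metric, Gamma^k_{ij} = (1/2) g^{kk} (dg_{ik}/dx_j + dg_{jk}/dx_i - dg_{ij}/dx_k).
The metric is diagonal, so g_{ab} = 0 for a != b.
At the given point: g_{11} = 18, g_{22} = 27
g^{11} = 1/18
dg_{21}/dx_2 = 0 (off-diagonal)
dg_{21}/dx_2 = 0 (off-diagonal)
dg_{22}/dx_1 = dg_{22}/dx_1 = 18
Numerator = 0 + 0 - 18 = -18
Gamma^1_{22} = -18 / (2 * 18) = -1/2

-1/2


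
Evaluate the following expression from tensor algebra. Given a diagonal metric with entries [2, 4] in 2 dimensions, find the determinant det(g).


For a diagonal metric, the determinant is the product of diagonal entries.
Diagonal entries: 2, 4
det(g) = 2 * 4 = 8

8


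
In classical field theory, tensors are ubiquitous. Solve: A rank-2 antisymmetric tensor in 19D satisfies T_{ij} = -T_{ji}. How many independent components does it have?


An antisymmetric rank-2 tensor satisfies A_{ij} = -A_{ji}, so diagonal entries are zero.
The independent components are the upper-triangular entries: C(n, 2) = n(n-1)/2.
n = 19
C(19, 2) = 19 * 18 / 2 = 342 / 2 = 171

171


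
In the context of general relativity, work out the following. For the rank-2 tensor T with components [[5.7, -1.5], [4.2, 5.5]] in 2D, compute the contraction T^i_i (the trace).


The contraction (trace) of a rank-2 tensor is the sum of its diagonal elements.
Diagonal entries: A[1,1] = 5.7, A[2,2] = 5.5
Tr(A) = 5.7 + 5.5 = 11.2

11.2


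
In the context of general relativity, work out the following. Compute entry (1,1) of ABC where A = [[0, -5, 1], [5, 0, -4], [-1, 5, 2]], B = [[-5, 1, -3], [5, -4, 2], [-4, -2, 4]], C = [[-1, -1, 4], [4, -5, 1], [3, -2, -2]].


(ABC)_{11} = sum_m (AB)_{1m} C_{m1}. First compute row 1 of AB.
(AB)_{11} = 0*-5 + -5*5 + 1*-4 = -29
(AB)_{12} = 0*1 + -5*-4 + 1*-2 = 18
(AB)_{13} = 0*-3 + -5*2 + 1*4 = -6
Now contract with column 1 of C:
(AB)_{11} * C_{11} = -29 * -1 = 29
(AB)_{12} * C_{21} = 18 * 4 = 72
(AB)_{13} * C_{31} = -6 * 3 = -18
(ABC)_{11} = 29 + 72 + -18 = 83

83


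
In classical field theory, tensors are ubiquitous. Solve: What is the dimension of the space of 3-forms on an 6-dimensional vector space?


The dimension of the space of p-forms on an n-dimensional space is C(n, p).
n = 6, p = 3
C(6, 3) = 6! / (3! * 3!) = 20

20


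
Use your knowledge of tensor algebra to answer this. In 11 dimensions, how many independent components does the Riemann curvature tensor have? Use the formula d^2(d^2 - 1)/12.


The Riemann tensor in d dimensions has d^2(d^2 - 1)/12 independent components.
d = 11, so d^2 = 121
d^2 - 1 = 120
d^2(d^2 - 1) = 121 * 120 = 14520
Divide by 12: 14520 / 12 = 1210

1210


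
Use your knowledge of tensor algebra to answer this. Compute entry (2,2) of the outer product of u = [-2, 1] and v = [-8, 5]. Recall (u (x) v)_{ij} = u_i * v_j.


The outer product entry T_{ij} = u_i * v_j.
We need i=2, j=2.
u_2 = 1, v_2 = 5
T_{2,2} = 1 * 5 = 5

5


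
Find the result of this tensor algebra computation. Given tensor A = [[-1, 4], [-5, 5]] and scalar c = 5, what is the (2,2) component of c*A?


Scalar multiplication: (cA)_{ij} = c * A_{ij}.
c = 5
A_{22} = 5
(cA)_{22} = 5 * 5 = 25

25


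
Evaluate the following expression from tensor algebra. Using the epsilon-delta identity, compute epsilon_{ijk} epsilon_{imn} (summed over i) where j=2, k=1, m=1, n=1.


Using the identity: epsilon_{ijk} epsilon_{imn} = delta_{jm} delta_{kn} - delta_{jn} delta_{km}.
delta_{21} = 0
delta_{11} = 1
delta_{21} = 0
delta_{11} = 1
Result = 0 * 1 - 0 * 1 = 0 - 0 = 0

0


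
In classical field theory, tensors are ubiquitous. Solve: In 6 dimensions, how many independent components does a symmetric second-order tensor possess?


A symmetric rank-2 tensor in d dimensions has d(d+1)/2 independent components.
d = 6
d(d+1)/2 = 6 * 7 / 2 = 42 / 2 = 21

21


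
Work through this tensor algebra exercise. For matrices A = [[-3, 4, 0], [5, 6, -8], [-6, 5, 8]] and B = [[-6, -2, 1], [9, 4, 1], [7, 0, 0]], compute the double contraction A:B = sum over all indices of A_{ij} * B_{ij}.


A:B = sum over all i,j of A_{ij} * B_{ij}.
Row 1: -3*-6=18, 4*-2=-8, 0*1=0 => row sum = 10
Row 2: 5*9=45, 6*4=24, -8*1=-8 => row sum = 61
Row 3: -6*7=-42, 5*0=0, 8*0=0 => row sum = -42
Total = 10 + 61 + -42 = 29

29


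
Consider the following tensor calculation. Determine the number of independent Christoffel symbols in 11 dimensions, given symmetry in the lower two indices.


Christoffel symbols Gamma^k_{ij} are symmetric in i,j, so there are d * d(d+1)/2 independent symbols.
d = 11
d(d+1)/2 = 11 * 12 / 2 = 66
Total = 11 * 66 = 726

726


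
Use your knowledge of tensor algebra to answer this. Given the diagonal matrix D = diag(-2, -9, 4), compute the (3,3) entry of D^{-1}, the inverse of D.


For a diagonal matrix, the inverse has entries (D^{-1})_{ii} = 1/d_{ii}.
The diagonal entries are: d_{11} = -2, d_{22} = -9, d_{33} = 4
We need (D^{-1})_{33} = 1/d_{33} = 1/4 = 1/4

1/4


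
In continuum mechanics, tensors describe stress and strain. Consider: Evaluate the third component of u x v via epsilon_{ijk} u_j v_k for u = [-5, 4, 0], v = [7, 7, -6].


(u x v)_3 = sum_{j,k} epsilon_{3jk} u_j v_k. Only permutations of (1,2,3) contribute; the two non-zero terms are:
eps_{312} u_1 v_2 = 1 * -5 * 7 = -35
eps_{321} u_2 v_1 = -1 * 4 * 7 = -28
(u x v)_3 = -63

-63


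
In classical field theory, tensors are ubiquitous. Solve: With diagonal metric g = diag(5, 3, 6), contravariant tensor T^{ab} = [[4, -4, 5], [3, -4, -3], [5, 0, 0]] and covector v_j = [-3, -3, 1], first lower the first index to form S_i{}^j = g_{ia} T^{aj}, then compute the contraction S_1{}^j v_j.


Step 1: lower the first index. For a diagonal metric, g_{ia} T^{aj} = g_{ii} T^{ij} (no sum on i).
g_{11} = 5
S_1{}^1 = 5 * T^{11} = 5 * 4 = 20
S_1{}^2 = 5 * T^{12} = 5 * -4 = -20
S_1{}^3 = 5 * T^{13} = 5 * 5 = 25
Step 2: contract S_1{}^j with v_j.
S_1{}^1 * v_1 = 20 * -3 = -60
S_1{}^2 * v_2 = -20 * -3 = 60
S_1{}^3 * v_3 = 25 * 1 = 25
Result = -60 + 60 + 25 = 25

25


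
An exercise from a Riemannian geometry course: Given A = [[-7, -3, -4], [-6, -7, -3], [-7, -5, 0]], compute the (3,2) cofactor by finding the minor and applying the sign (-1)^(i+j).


To find cofactor C_{32}, delete row 3 and column 2.
The resulting 2x2 submatrix is: [[-7, -4], [-6, -3]]
Minor M_{32} = -7*-3 - -4*-6
  = 21 - 24 = -3
Sign = (-1)^(3+2) = (-1)^5 = -1
Cofactor C_{32} = -1 * -3 = 3

3


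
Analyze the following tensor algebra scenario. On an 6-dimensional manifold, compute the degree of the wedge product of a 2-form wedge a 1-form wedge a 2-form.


The degree of a wedge product is the sum of the degrees of the individual forms.
Degrees: 2, 1, 2
Total degree = 2 + 1 + 2 = 5

5


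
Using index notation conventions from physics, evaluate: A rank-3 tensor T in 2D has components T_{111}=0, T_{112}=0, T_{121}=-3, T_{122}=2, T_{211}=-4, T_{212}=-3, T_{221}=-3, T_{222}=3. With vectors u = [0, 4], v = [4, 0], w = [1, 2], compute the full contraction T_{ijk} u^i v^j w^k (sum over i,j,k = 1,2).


S = sum over i,j,k of T_{ijk} u_i v_j w_k. Expanding all 8 terms:
T_{111}*u_1*v_1*w_1 = 0*0*4*1 = 0  (running total: 0)
T_{112}*u_1*v_1*w_2 = 0*0*4*2 = 0  (running total: 0)
T_{121}*u_1*v_2*w_1 = -3*0*0*1 = 0  (running total: 0)
T_{122}*u_1*v_2*w_2 = 2*0*0*2 = 0  (running total: 0)
T_{211}*u_2*v_1*w_1 = -4*4*4*1 = -64  (running total: -64)
T_{212}*u_2*v_1*w_2 = -3*4*4*2 = -96  (running total: -160)
T_{221}*u_2*v_2*w_1 = -3*4*0*1 = 0  (running total: -160)
T_{222}*u_2*v_2*w_2 = 3*4*0*2 = 0  (running total: -160)
S = -160

-160


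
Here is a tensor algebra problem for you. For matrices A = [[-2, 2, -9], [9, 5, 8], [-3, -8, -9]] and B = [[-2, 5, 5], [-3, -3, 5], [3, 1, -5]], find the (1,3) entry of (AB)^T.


(AB)^T_{ij} = (AB)_{ji} = sum_k A_{jk} B_{ki}.
For i=1, j=3 we need (AB)_{31}:
A_{31} * B_{11} = -3 * -2 = 6
A_{32} * B_{21} = -8 * -3 = 24
A_{33} * B_{31} = -9 * 3 = -27
Sum = 6 + 24 + -27 = 3

3


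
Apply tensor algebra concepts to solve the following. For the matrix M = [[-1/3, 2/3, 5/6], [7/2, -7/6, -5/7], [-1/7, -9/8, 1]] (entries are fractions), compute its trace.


The trace is the sum of diagonal entries.
Diagonal: M[1,1] = -1/3, M[2,2] = -7/6, M[3,3] = 1
Tr(M) = -1/3 + -7/6 + 1
Computing step by step:
After adding M[1,1]: -1/3
After adding M[2,2]: -3/2
After adding M[3,3]: -1/2
Tr(M) = -1/2

-1/2


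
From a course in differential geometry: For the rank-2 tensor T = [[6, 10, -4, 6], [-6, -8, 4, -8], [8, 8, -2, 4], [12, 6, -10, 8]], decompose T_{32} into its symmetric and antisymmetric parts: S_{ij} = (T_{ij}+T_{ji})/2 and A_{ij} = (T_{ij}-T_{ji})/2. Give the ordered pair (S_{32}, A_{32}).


T_{32} = 8
T_{23} = 4
S_{32} = (8 + 4)/2 = 12/2 = 6
A_{32} = (8 - 4)/2 = 4/2 = 2
Check: S + A = 6 + 2 = 8 = T_{32}.

(6, 2)


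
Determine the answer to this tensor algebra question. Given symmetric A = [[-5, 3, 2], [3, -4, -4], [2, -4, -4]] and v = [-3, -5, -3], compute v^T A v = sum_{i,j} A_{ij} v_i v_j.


First compute Av:
(Av)_1 = -5*-3 + 3*-5 + 2*-3 = -6
(Av)_2 = 3*-3 + -4*-5 + -4*-3 = 23
(Av)_3 = 2*-3 + -4*-5 + -4*-3 = 26
Av = [-6, 23, 26]
Then v^T (Av) = -3*-6 + -5*23 + -3*26
= 18 + -115 + -78 = -175

-175


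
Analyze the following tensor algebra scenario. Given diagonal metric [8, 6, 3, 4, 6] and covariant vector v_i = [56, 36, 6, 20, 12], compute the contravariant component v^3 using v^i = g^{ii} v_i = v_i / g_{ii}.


To raise an index with a diagonal metric: v^i = v_i / g_{ii}.
For index 3: v_3 = 6, g_{33} = 3
v^3 = 6 / 3 = 2

2


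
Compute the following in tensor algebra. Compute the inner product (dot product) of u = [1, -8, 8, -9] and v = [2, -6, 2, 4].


The inner product u . v = sum of u_i * v_i.
Term-by-term: 1 * 2, -8 * -6, 8 * 2, -9 * 4
Products: 2, 48, 16, -36
Sum = 2 + 48 + 16 + -36 = 30

30


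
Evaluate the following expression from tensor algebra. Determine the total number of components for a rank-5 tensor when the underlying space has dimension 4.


The number of components of a rank-r tensor in d dimensions is d^r.
Here d = 4 and r = 5.
4^5 = 1024

1024


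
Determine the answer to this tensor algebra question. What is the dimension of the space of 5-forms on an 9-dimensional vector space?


The dimension of the space of p-forms on an n-dimensional space is C(n, p).
n = 9, p = 5
C(9, 5) = 9! / (5! * 4!) = 126

126


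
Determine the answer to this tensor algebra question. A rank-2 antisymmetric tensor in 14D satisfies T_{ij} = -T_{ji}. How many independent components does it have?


An antisymmetric rank-2 tensor satisfies A_{ij} = -A_{ji}, so diagonal entries are zero.
The independent components are the upper-triangular entries: C(n, 2) = n(n-1)/2.
n = 14
C(14, 2) = 14 * 13 / 2 = 182 / 2 = 91

91


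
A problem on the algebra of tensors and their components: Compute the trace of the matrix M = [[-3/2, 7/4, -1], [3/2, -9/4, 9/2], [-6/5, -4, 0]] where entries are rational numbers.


The trace is the sum of diagonal entries.
Diagonal: M[1,1] = -3/2, M[2,2] = -9/4, M[3,3] = 0
Tr(M) = -3/2 + -9/4 + 0
Computing step by step:
After adding M[1,1]: -3/2
After adding M[2,2]: -15/4
After adding M[3,3]: -15/4
Tr(M) = -15/4

-15/4


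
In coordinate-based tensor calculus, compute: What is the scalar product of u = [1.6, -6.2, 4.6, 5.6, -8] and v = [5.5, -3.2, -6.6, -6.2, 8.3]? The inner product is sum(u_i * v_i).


The inner product u . v = sum of u_i * v_i.
Term-by-term: 1.6 * 5.5, -6.2 * -3.2, 4.6 * -6.6, 5.6 * -6.2, -8 * 8.3
Products: 8.8, 19.84, -30.36, -34.72, -66.4
Sum = 8.8 + 19.84 + -30.36 + -34.72 + -66.4 = -102.84

-102.84


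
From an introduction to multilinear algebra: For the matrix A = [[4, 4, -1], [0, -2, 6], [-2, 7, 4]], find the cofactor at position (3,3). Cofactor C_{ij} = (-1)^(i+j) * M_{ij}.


To find cofactor C_{33}, delete row 3 and column 3.
The resulting 2x2 submatrix is: [[4, 4], [0, -2]]
Minor M_{33} = 4*-2 - 4*0
  = -8 - 0 = -8
Sign = (-1)^(3+3) = (-1)^6 = 1
Cofactor C_{33} = 1 * -8 = -8

-8


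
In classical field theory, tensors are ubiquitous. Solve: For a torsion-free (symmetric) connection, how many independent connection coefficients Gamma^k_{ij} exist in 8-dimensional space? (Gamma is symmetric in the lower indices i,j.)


Christoffel symbols Gamma^k_{ij} are symmetric in i,j, so there are d * d(d+1)/2 independent symbols.
d = 8
d(d+1)/2 = 8 * 9 / 2 = 36
Total = 8 * 36 = 288

288


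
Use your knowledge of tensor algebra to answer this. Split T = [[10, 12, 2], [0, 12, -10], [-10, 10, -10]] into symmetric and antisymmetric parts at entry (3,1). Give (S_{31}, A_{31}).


T_{31} = -10
T_{13} = 2
S_{31} = (-10 + 2)/2 = -8/2 = -4
A_{31} = (-10 - 2)/2 = -12/2 = -6
Check: S + A = -4 + -6 = -10 = T_{31}.

(-4, -6)


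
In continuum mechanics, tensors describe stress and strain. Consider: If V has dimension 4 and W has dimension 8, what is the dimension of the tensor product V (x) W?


The dimension of a tensor product is the product of dimensions.
dim(V) = 4, dim(W) = 8
dim(V (x) W) = 4 * 8 = 32

32


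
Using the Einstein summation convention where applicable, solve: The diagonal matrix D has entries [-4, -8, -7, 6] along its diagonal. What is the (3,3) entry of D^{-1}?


For a diagonal matrix, the inverse has entries (D^{-1})_{ii} = 1/d_{ii}.
The diagonal entries are: d_{11} = -4, d_{22} = -8, d_{33} = -7, d_{44} = 6
We need (D^{-1})_{33} = 1/d_{33} = 1/-7 = -1/7

-1/7


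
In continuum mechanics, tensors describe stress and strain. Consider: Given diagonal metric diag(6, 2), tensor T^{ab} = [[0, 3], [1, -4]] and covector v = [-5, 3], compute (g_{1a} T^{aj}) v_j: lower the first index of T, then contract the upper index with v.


Step 1: lower the first index. For a diagonal metric, g_{ia} T^{aj} = g_{ii} T^{ij} (no sum on i).
g_{11} = 6
S_1{}^1 = 6 * T^{11} = 6 * 0 = 0
S_1{}^2 = 6 * T^{12} = 6 * 3 = 18
Step 2: contract S_1{}^j with v_j.
S_1{}^1 * v_1 = 0 * -5 = 0
S_1{}^2 * v_2 = 18 * 3 = 54
Result = 0 + 54 = 54

54


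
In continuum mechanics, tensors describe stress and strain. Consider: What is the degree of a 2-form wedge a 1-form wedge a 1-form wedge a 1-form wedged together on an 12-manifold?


The degree of a wedge product is the sum of the degrees of the individual forms.
Degrees: 2, 1, 1, 1
Total degree = 2 + 1 + 1 + 1 = 5

5


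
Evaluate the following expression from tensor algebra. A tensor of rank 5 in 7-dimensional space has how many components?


The number of components of a rank-r tensor in d dimensions is d^r.
Here d = 7 and r = 5.
7^5 = 16807

16807


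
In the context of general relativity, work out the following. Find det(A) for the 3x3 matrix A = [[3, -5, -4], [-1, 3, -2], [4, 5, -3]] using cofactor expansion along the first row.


Expanding along the first row, det(A) = a11*M_11 - a12*M_12 + a13*M_13, where M_1j is the (1,j) minor.
Minor M_11 = 3*-3 - -2*5 = 1
Minor M_12 = -1*-3 - -2*4 = 11
Minor M_13 = -1*5 - 3*4 = -17
det = 3*(1) - -5*(11) + -4*(-17)
    = 3 - -55 + 68
    = 126

126


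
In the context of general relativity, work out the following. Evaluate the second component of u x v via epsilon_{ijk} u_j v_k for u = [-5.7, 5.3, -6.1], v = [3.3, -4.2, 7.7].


(u x v)_2 = sum_{j,k} epsilon_{2jk} u_j v_k. Only permutations of (1,2,3) contribute; the two non-zero terms are:
eps_{213} u_1 v_3 = -1 * -5.7 * 7.7 = 43.89
eps_{231} u_3 v_1 = 1 * -6.1 * 3.3 = -20.13
(u x v)_2 = 23.76

23.76


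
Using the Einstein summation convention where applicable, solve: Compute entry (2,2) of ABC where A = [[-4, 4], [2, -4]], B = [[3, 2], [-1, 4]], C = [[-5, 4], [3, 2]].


(ABC)_{22} = sum_m (AB)_{2m} C_{m2}. First compute row 2 of AB.
(AB)_{21} = 2*3 + -4*-1 = 10
(AB)_{22} = 2*2 + -4*4 = -12
Now contract with column 2 of C:
(AB)_{21} * C_{12} = 10 * 4 = 40
(AB)_{22} * C_{22} = -12 * 2 = -24
(ABC)_{22} = 40 + -24 = 16

16


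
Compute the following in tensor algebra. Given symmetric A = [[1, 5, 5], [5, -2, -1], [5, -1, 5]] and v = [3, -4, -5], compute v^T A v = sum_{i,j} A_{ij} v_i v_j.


First compute Av:
(Av)_1 = 1*3 + 5*-4 + 5*-5 = -42
(Av)_2 = 5*3 + -2*-4 + -1*-5 = 28
(Av)_3 = 5*3 + -1*-4 + 5*-5 = -6
Av = [-42, 28, -6]
Then v^T (Av) = 3*-42 + -4*28 + -5*-6
= -126 + -112 + 30 = -208

-208


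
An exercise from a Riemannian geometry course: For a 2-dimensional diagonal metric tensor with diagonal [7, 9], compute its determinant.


For a diagonal metric, the determinant is the product of diagonal entries.
Diagonal entries: 7, 9
det(g) = 7 * 9 = 63

63


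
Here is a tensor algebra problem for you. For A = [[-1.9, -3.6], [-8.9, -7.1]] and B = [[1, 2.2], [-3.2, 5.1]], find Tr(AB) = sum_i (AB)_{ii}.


Tr(AB) = sum_i (AB)_{ii} where (AB)_{ii} = sum_k A_{ik} B_{ki}.
(AB)_{11} = -1.9*1 + -3.6*-3.2 = 9.62
(AB)_{22} = -8.9*2.2 + -7.1*5.1 = -55.79
Tr(AB) = 9.62 + -55.79 = -46.17

-46.17


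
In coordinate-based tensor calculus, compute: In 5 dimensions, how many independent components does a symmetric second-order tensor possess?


A symmetric rank-2 tensor in d dimensions has d(d+1)/2 independent components.
d = 5
d(d+1)/2 = 5 * 6 / 2 = 30 / 2 = 15

15


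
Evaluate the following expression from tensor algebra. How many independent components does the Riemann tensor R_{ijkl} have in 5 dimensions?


The Riemann tensor in d dimensions has d^2(d^2 - 1)/12 independent components.
d = 5, so d^2 = 25
d^2 - 1 = 24
d^2(d^2 - 1) = 25 * 24 = 600
Divide by 12: 600 / 12 = 50

50


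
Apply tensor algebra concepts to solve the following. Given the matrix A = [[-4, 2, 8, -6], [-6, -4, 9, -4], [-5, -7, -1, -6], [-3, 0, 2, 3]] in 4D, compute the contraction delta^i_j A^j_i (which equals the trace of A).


The contraction (trace) of a rank-2 tensor is the sum of its diagonal elements.
Diagonal entries: A[1,1] = -4, A[2,2] = -4, A[3,3] = -1, A[4,4] = 3
Tr(A) = -4 + -4 + -1 + 3 = -6

-6


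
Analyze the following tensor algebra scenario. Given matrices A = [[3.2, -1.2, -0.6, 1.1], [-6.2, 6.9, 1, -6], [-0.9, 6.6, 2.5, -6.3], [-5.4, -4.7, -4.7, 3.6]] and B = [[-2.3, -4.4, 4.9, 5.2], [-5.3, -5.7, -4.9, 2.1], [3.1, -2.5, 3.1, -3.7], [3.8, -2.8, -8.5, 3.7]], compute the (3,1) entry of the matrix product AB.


(AB)_{ij} = sum_k A_{ik} B_{kj}.
For i=3, j=1:
A_{31} * B_{11} = -0.9 * -2.3 = 2.07
A_{32} * B_{21} = 6.6 * -5.3 = -34.98
A_{33} * B_{31} = 2.5 * 3.1 = 7.75
A_{34} * B_{41} = -6.3 * 3.8 = -23.94
Sum = 2.07 + -34.98 + 7.75 + -23.94 = -49.1

-49.1


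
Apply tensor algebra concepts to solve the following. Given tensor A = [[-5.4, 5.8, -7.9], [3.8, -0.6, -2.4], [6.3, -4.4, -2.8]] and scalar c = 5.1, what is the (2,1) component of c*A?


Scalar multiplication: (cA)_{ij} = c * A_{ij}.
c = 5.1
A_{21} = 3.8
(cA)_{21} = 5.1 * 3.8 = 19.38

19.38


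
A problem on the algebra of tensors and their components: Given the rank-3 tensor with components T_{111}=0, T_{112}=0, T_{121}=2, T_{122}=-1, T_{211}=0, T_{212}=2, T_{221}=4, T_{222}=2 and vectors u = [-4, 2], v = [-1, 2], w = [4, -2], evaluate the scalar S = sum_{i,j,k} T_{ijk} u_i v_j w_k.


S = sum over i,j,k of T_{ijk} u_i v_j w_k. Expanding all 8 terms:
T_{111}*u_1*v_1*w_1 = 0*-4*-1*4 = 0  (running total: 0)
T_{112}*u_1*v_1*w_2 = 0*-4*-1*-2 = 0  (running total: 0)
T_{121}*u_1*v_2*w_1 = 2*-4*2*4 = -64  (running total: -64)
T_{122}*u_1*v_2*w_2 = -1*-4*2*-2 = -16  (running total: -80)
T_{211}*u_2*v_1*w_1 = 0*2*-1*4 = 0  (running total: -80)
T_{212}*u_2*v_1*w_2 = 2*2*-1*-2 = 8  (running total: -72)
T_{221}*u_2*v_2*w_1 = 4*2*2*4 = 64  (running total: -8)
T_{222}*u_2*v_2*w_2 = 2*2*2*-2 = -16  (running total: -24)
S = -24

-24


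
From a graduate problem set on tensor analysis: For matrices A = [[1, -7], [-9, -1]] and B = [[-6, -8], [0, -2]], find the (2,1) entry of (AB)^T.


(AB)^T_{ij} = (AB)_{ji} = sum_k A_{jk} B_{ki}.
For i=2, j=1 we need (AB)_{12}:
A_{11} * B_{12} = 1 * -8 = -8
A_{12} * B_{22} = -7 * -2 = 14
Sum = -8 + 14 = 6

6


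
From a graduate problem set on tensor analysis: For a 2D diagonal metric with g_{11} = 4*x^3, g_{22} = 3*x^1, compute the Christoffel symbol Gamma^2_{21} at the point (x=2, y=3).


For a diagonal metric, Gamma^k_{ij} = (1/2) g^{kk} (dg_{ik}/dx_j + dg_{jk}/dx_i - dg_{ij}/dx_k).
The metric is diagonal, so g_{ab} = 0 for a != b.
At the given point: g_{11} = 32, g_{22} = 6
g^{22} = 1/6
dg_{22}/dx_1 = dg_{22}/dx_1 = 3
dg_{12}/dx_2 = 0 (off-diagonal)
dg_{21}/dx_2 = 0 (off-diagonal)
Numerator = 3 + 0 - 0 = 3
Gamma^2_{21} = 3 / (2 * 6) = 1/4

1/4


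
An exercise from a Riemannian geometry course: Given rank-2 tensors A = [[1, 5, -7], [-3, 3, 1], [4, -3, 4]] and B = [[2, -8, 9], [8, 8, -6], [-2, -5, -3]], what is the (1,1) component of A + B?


Tensor addition is component-wise: (A + B)_{ij} = A_{ij} + B_{ij}.
A_{11} = 1
B_{11} = 2
(A + B)_{11} = 1 + 2 = 3

3


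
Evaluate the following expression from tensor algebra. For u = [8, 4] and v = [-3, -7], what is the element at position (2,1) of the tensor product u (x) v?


The outer product entry T_{ij} = u_i * v_j.
We need i=2, j=1.
u_2 = 4, v_1 = -3
T_{2,1} = 4 * -3 = -12

-12


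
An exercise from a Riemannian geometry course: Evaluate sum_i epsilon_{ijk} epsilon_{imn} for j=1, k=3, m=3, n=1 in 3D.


Using the identity: epsilon_{ijk} epsilon_{imn} = delta_{jm} delta_{kn} - delta_{jn} delta_{km}.
delta_{13} = 0
delta_{31} = 0
delta_{11} = 1
delta_{33} = 1
Result = 0 * 0 - 1 * 1 = 0 - 1 = -1

-1


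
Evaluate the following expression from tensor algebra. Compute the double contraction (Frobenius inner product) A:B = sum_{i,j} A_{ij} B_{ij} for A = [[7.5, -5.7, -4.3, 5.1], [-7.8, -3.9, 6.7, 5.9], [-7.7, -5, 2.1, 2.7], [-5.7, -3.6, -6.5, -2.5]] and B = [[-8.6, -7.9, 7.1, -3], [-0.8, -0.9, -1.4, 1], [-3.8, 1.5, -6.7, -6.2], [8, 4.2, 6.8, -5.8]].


A:B = sum over all i,j of A_{ij} * B_{ij}.
Row 1: 7.5*-8.6=-64.5, -5.7*-7.9=45.03, -4.3*7.1=-30.53, 5.1*-3=-15.3 => row sum = -65.3
Row 2: -7.8*-0.8=6.24, -3.9*-0.9=3.51, 6.7*-1.4=-9.38, 5.9*1=5.9 => row sum = 6.27
Row 3: -7.7*-3.8=29.26, -5*1.5=-7.5, 2.1*-6.7=-14.07, 2.7*-6.2=-16.74 => row sum = -9.05
Row 4: -5.7*8=-45.6, -3.6*4.2=-15.12, -6.5*6.8=-44.2, -2.5*-5.8=14.5 => row sum = -90.42
Total = -65.3 + 6.27 + -9.05 + -90.42 = -158.5

-158.5


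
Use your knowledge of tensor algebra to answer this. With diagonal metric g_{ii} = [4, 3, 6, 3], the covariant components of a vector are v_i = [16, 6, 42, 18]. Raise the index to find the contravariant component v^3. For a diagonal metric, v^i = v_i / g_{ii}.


To raise an index with a diagonal metric: v^i = v_i / g_{ii}.
For index 3: v_3 = 42, g_{33} = 6
v^3 = 42 / 6 = 7

7


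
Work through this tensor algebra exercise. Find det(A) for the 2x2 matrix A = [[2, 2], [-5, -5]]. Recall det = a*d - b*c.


For a 2x2 matrix [[a, b], [c, d]], det = a*d - b*c.
a = 2, b = 2, c = -5, d = -5
a*d = 2 * -5 = -10
b*c = 2 * -5 = -10
det = -10 - -10 = 0

0


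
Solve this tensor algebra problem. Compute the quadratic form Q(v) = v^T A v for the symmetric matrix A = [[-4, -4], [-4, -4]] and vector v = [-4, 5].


First compute Av:
(Av)_1 = -4*-4 + -4*5 = -4
(Av)_2 = -4*-4 + -4*5 = -4
Av = [-4, -4]
Then v^T (Av) = -4*-4 + 5*-4
= 16 + -20 = -4

-4


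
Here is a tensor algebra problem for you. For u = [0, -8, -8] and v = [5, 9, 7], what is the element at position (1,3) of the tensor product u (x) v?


The outer product entry T_{ij} = u_i * v_j.
We need i=1, j=3.
u_1 = 0, v_3 = 7
T_{1,3} = 0 * 7 = 0

0


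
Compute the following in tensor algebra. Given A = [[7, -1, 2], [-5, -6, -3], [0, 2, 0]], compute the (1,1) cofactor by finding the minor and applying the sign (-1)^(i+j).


To find cofactor C_{11}, delete row 1 and column 1.
The resulting 2x2 submatrix is: [[-6, -3], [2, 0]]
Minor M_{11} = -6*0 - -3*2
  = 0 - -6 = 6
Sign = (-1)^(1+1) = (-1)^2 = 1
Cofactor C_{11} = 1 * 6 = 6

6


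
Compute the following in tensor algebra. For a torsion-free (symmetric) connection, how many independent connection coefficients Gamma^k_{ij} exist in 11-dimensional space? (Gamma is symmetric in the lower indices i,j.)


Christoffel symbols Gamma^k_{ij} are symmetric in i,j, so there are d * d(d+1)/2 independent symbols.
d = 11
d(d+1)/2 = 11 * 12 / 2 = 66
Total = 11 * 66 = 726

726


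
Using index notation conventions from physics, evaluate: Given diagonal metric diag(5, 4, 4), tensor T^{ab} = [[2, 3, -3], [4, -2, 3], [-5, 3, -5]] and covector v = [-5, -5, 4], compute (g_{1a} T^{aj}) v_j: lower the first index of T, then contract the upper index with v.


Step 1: lower the first index. For a diagonal metric, g_{ia} T^{aj} = g_{ii} T^{ij} (no sum on i).
g_{11} = 5
S_1{}^1 = 5 * T^{11} = 5 * 2 = 10
S_1{}^2 = 5 * T^{12} = 5 * 3 = 15
S_1{}^3 = 5 * T^{13} = 5 * -3 = -15
Step 2: contract S_1{}^j with v_j.
S_1{}^1 * v_1 = 10 * -5 = -50
S_1{}^2 * v_2 = 15 * -5 = -75
S_1{}^3 * v_3 = -15 * 4 = -60
Result = -50 + -75 + -60 = -185

-185


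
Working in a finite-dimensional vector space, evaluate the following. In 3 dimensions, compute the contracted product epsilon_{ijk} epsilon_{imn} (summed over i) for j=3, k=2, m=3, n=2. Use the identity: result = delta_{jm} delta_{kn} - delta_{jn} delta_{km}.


Using the identity: epsilon_{ijk} epsilon_{imn} = delta_{jm} delta_{kn} - delta_{jn} delta_{km}.
delta_{33} = 1
delta_{22} = 1
delta_{32} = 0
delta_{23} = 0
Result = 1 * 1 - 0 * 0 = 1 - 0 = 1

1


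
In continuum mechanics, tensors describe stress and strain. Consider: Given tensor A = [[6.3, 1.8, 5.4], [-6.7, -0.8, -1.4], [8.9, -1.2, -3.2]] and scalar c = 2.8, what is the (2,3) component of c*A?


Scalar multiplication: (cA)_{ij} = c * A_{ij}.
c = 2.8
A_{23} = -1.4
(cA)_{23} = 2.8 * -1.4 = -3.92

-3.92


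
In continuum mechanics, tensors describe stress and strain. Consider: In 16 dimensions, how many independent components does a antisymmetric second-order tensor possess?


A antisymmetric rank-2 tensor in d dimensions has d(d-1)/2 independent components.
d = 16
d(d-1)/2 = 16 * 15 / 2 = 240 / 2 = 120

120


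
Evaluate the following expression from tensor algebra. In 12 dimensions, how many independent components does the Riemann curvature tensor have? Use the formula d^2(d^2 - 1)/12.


The Riemann tensor in d dimensions has d^2(d^2 - 1)/12 independent components.
d = 12, so d^2 = 144
d^2 - 1 = 143
d^2(d^2 - 1) = 144 * 143 = 20592
Divide by 12: 20592 / 12 = 1716

1716


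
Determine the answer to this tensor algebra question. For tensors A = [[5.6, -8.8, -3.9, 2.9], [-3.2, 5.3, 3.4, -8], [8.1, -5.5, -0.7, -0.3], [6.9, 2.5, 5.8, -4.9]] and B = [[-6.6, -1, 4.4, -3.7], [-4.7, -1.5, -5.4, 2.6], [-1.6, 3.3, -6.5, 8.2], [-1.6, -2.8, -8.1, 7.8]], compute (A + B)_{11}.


Tensor addition is component-wise: (A + B)_{ij} = A_{ij} + B_{ij}.
A_{11} = 5.6
B_{11} = -6.6
(A + B)_{11} = 5.6 + -6.6 = -1

-1


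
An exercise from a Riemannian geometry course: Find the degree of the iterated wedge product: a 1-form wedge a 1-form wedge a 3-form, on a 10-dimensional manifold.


The degree of a wedge product is the sum of the degrees of the individual forms.
Degrees: 1, 1, 3
Total degree = 1 + 1 + 3 = 5

5


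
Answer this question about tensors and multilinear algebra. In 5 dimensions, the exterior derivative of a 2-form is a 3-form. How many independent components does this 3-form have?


The exterior derivative of a p-form is a (p+1)-form.
Its number of independent components is C(n, p+1).
n = 5, p+1 = 3
C(5, 3) = 10

10


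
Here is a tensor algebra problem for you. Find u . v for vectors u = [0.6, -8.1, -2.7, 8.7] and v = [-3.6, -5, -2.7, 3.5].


The inner product u . v = sum of u_i * v_i.
Term-by-term: 0.6 * -3.6, -8.1 * -5, -2.7 * -2.7, 8.7 * 3.5
Products: -2.16, 40.5, 7.29, 30.45
Sum = -2.16 + 40.5 + 7.29 + 30.45 = 76.08

76.08


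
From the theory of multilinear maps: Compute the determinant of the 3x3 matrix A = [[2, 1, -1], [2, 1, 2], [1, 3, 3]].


Expanding along the first row, det(A) = a11*M_11 - a12*M_12 + a13*M_13, where M_1j is the (1,j) minor.
Minor M_11 = 1*3 - 2*3 = -3
Minor M_12 = 2*3 - 2*1 = 4
Minor M_13 = 2*3 - 1*1 = 5
det = 2*(-3) - 1*(4) + -1*(5)
    = -6 - 4 + -5
    = -15

-15


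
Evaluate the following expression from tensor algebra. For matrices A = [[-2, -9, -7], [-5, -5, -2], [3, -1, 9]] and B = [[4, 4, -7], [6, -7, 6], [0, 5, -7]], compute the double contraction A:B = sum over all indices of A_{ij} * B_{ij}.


A:B = sum over all i,j of A_{ij} * B_{ij}.
Row 1: -2*4=-8, -9*4=-36, -7*-7=49 => row sum = 5
Row 2: -5*6=-30, -5*-7=35, -2*6=-12 => row sum = -7
Row 3: 3*0=0, -1*5=-5, 9*-7=-63 => row sum = -68
Total = 5 + -7 + -68 = -70

-70


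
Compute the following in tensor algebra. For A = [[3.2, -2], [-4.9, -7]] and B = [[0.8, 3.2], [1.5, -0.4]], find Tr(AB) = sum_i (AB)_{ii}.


Tr(AB) = sum_i (AB)_{ii} where (AB)_{ii} = sum_k A_{ik} B_{ki}.
(AB)_{11} = 3.2*0.8 + -2*1.5 = -0.44
(AB)_{22} = -4.9*3.2 + -7*-0.4 = -12.88
Tr(AB) = -0.44 + -12.88 = -13.32

-13.32


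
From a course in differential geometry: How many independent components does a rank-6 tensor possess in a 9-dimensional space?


The number of components of a rank-r tensor in d dimensions is d^r.
Here d = 9 and r = 6.
9^6 = 531441

531441


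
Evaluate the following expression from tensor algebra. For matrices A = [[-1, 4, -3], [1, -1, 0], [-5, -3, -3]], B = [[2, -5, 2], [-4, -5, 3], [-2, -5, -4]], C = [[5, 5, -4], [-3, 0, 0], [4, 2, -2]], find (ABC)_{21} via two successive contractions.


(ABC)_{21} = sum_m (AB)_{2m} C_{m1}. First compute row 2 of AB.
(AB)_{21} = 1*2 + -1*-4 + 0*-2 = 6
(AB)_{22} = 1*-5 + -1*-5 + 0*-5 = 0
(AB)_{23} = 1*2 + -1*3 + 0*-4 = -1
Now contract with column 1 of C:
(AB)_{21} * C_{11} = 6 * 5 = 30
(AB)_{22} * C_{21} = 0 * -3 = 0
(AB)_{23} * C_{31} = -1 * 4 = -4
(ABC)_{21} = 30 + 0 + -4 = 26

26


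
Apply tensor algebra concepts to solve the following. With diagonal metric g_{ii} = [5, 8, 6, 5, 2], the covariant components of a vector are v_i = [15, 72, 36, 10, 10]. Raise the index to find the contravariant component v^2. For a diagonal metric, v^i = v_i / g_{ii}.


To raise an index with a diagonal metric: v^i = v_i / g_{ii}.
For index 2: v_2 = 72, g_{22} = 8
v^2 = 72 / 8 = 9

9


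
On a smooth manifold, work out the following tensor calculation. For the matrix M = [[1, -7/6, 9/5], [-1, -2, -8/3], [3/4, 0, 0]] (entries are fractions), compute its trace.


The trace is the sum of diagonal entries.
Diagonal: M[1,1] = 1, M[2,2] = -2, M[3,3] = 0
Tr(M) = 1 + -2 + 0
Computing step by step:
After adding M[1,1]: 1
After adding M[2,2]: -1
After adding M[3,3]: -1
Tr(M) = -1

-1


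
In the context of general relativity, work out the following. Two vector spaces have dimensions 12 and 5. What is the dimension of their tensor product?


The dimension of a tensor product is the product of dimensions.
dim(V) = 12, dim(W) = 5
dim(V (x) W) = 12 * 5 = 60

60


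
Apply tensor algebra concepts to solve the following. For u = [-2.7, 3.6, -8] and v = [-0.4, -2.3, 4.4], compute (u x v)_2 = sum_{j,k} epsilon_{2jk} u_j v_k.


(u x v)_2 = sum_{j,k} epsilon_{2jk} u_j v_k. Only permutations of (1,2,3) contribute; the two non-zero terms are:
eps_{213} u_1 v_3 = -1 * -2.7 * 4.4 = 11.88
eps_{231} u_3 v_1 = 1 * -8 * -0.4 = 3.2
(u x v)_2 = 15.08

15.08


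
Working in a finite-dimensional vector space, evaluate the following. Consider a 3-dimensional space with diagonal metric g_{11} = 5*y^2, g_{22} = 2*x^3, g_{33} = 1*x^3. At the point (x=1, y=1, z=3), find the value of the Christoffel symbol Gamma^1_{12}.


For a diagonal metric, Gamma^k_{ij} = (1/2) g^{kk} (dg_{ik}/dx_j + dg_{jk}/dx_i - dg_{ij}/dx_k).
The metric is diagonal, so g_{ab} = 0 for a != b.
At the given point: g_{11} = 5, g_{22} = 2, g_{33} = 1
g^{11} = 1/5
dg_{11}/dx_2 = dg_{11}/dx_2 = 10
dg_{21}/dx_1 = 0 (off-diagonal)
dg_{12}/dx_1 = 0 (off-diagonal)
Numerator = 10 + 0 - 0 = 10
Gamma^1_{12} = 10 / (2 * 5) = 1

1


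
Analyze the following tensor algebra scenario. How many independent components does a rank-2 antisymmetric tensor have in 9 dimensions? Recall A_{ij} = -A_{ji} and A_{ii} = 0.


An antisymmetric rank-2 tensor satisfies A_{ij} = -A_{ji}, so diagonal entries are zero.
The independent components are the upper-triangular entries: C(n, 2) = n(n-1)/2.
n = 9
C(9, 2) = 9 * 8 / 2 = 72 / 2 = 36

36


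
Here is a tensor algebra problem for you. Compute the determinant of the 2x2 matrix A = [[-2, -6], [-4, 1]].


For a 2x2 matrix [[a, b], [c, d]], det = a*d - b*c.
a = -2, b = -6, c = -4, d = 1
a*d = -2 * 1 = -2
b*c = -6 * -4 = 24
det = -2 - 24 = -26

-26


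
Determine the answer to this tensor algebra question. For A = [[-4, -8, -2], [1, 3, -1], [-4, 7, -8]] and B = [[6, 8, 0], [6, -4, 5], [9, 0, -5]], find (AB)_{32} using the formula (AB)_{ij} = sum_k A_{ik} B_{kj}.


(AB)_{ij} = sum_k A_{ik} B_{kj}.
For i=3, j=2:
A_{31} * B_{12} = -4 * 8 = -32
A_{32} * B_{22} = 7 * -4 = -28
A_{33} * B_{32} = -8 * 0 = 0
Sum = -32 + -28 + 0 = -60

-60


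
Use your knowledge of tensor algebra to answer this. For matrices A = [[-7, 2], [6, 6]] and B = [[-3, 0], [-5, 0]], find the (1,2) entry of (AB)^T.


(AB)^T_{ij} = (AB)_{ji} = sum_k A_{jk} B_{ki}.
For i=1, j=2 we need (AB)_{21}:
A_{21} * B_{11} = 6 * -3 = -18
A_{22} * B_{21} = 6 * -5 = -30
Sum = -18 + -30 = -48

-48


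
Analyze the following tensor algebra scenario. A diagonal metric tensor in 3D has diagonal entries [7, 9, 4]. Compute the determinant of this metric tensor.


For a diagonal metric, the determinant is the product of diagonal entries.
Diagonal entries: 7, 9, 4
det(g) = 7 * 9 * 4 = 252

252
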